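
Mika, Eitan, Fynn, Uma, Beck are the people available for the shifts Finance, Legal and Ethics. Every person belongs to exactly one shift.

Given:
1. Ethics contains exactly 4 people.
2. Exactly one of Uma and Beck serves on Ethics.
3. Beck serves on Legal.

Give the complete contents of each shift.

Finance = {}; Legal = {Beck}; Ethics = {Eitan, Fynn, Mika, Uma}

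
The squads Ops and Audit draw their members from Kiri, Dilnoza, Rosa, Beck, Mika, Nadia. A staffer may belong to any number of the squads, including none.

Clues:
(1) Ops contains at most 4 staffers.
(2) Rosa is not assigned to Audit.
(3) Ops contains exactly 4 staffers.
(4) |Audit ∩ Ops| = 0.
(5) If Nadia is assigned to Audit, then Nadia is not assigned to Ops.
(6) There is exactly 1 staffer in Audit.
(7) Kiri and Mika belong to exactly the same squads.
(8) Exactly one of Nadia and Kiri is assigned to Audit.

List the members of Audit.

Audit = {Nadia}

From (2): Rosa ∉ Audit.
Suppose Kiri ∈ Audit: no assignment then satisfies all the clues, so Kiri ∉ Audit.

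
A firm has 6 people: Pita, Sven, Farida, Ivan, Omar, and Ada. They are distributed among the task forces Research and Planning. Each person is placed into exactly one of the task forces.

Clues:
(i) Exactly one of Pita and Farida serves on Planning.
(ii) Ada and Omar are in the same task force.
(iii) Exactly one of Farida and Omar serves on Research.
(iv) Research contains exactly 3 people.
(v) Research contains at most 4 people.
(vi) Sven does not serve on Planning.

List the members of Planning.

Planning = {Ada, Omar, Pita}

From (vi): Sven ∉ Planning.
Only one task force left: Sven ∈ Research.
Suppose Pita ∉ Planning: no assignment then satisfies all the clues, so Pita ∈ Planning.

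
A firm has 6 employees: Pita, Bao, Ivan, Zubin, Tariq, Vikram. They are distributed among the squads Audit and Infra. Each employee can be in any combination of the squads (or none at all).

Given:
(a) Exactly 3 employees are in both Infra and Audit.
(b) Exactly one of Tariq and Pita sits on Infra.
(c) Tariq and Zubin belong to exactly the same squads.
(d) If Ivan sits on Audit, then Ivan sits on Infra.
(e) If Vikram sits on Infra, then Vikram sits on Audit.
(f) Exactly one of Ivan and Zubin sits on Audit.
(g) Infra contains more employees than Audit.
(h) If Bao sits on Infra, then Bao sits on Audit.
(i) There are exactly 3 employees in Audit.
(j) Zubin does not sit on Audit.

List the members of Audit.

Audit = {Bao, Ivan, Vikram}

From (j): Zubin ∉ Audit.
(c): Tariq matches Zubin: Tariq ∉ Audit.
(f) (exactly one): Ivan ∈ Audit.
(d): Ivan ∈ Infra.
Suppose Pita ∈ Audit: no assignment then satisfies all the clues, so Pita ∉ Audit.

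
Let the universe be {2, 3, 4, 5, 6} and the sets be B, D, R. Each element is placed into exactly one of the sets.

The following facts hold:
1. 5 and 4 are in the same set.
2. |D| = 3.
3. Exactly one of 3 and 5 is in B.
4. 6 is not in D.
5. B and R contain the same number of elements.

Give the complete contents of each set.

B = {3}; D = {2, 4, 5}; R = {6}

From (4): 6 ∉ D.
Suppose 2 ∈ B: no assignment then satisfies all the clues, so 2 ∉ B.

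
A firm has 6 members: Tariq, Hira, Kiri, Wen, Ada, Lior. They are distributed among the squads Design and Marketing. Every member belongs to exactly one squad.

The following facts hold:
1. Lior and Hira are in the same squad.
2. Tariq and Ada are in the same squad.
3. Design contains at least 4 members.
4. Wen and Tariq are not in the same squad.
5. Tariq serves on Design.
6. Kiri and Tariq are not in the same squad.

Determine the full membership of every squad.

From (5): Tariq ∈ Design.
(2): Ada matches Tariq: Ada ∈ Design.
(4): Wen ∉ Design.
(6): Kiri ∉ Design.
Only one squad left: Kiri ∈ Marketing.
Only one squad left: Wen ∈ Marketing.
(3): only 4 candidates remain for Design, so all are in.

Design = {Ada, Hira, Lior, Tariq}; Marketing = {Kiri, Wen}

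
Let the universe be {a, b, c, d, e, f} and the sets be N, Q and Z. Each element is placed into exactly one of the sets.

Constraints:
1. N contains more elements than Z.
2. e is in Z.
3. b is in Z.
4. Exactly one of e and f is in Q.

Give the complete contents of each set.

N = {a, c, d}; Q = {f}; Z = {b, e}

From (2): e ∈ Z.
From (3): b ∈ Z.
(4) (exactly one): f ∈ Q.
Suppose a ∉ N: no assignment then satisfies all the clues, so a ∈ N.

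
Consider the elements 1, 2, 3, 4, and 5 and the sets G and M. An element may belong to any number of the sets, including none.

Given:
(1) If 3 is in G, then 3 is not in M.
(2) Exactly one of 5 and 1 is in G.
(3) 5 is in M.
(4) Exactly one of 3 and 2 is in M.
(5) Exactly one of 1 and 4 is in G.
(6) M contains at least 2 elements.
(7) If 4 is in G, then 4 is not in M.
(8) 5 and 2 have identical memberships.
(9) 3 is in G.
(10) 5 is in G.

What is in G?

G = {2, 3, 4, 5}

From (3): 5 ∈ M.
From (9): 3 ∈ G.
From (10): 5 ∈ G.
(1): 3 ∉ M.
(2) (exactly one): 1 ∉ G.
(4) (exactly one): 2 ∈ M.
(5) (exactly one): 4 ∈ G.
(7): 4 ∉ M.
(8): 2 matches 5: 2 ∈ G.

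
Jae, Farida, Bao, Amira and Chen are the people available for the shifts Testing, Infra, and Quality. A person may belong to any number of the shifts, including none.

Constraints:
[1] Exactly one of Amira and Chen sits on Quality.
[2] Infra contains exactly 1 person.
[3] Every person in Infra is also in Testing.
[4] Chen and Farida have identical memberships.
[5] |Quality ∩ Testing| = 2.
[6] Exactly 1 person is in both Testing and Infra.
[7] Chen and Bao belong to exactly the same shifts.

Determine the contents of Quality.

Quality = {Amira, Jae}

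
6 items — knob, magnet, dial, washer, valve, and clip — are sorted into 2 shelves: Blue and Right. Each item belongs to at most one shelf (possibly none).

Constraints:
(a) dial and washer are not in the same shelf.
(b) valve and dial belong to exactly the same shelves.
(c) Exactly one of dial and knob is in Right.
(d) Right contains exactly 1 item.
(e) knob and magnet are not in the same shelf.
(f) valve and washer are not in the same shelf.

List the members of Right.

Right = {knob}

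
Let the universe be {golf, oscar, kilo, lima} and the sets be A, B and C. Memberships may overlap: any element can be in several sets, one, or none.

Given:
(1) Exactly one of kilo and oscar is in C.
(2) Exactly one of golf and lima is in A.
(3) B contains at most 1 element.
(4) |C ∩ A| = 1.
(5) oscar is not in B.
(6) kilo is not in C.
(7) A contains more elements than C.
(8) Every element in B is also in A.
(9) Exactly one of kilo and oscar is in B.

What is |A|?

3

From (5): oscar ∉ B.
From (6): kilo ∉ C.
(1) (exactly one): oscar ∈ C.
(9) (exactly one): kilo ∈ B.
(3): B already has 1, so the rest are out.
(8) with kilo ∈ B: kilo ∈ A.
Suppose oscar ∉ A: no assignment then satisfies all the clues, so oscar ∈ A.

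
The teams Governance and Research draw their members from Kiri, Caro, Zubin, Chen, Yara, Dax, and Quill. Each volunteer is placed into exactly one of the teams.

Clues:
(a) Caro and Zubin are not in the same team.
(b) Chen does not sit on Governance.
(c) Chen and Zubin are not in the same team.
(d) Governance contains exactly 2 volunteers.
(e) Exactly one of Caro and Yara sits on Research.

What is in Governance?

Governance = {Yara, Zubin}

From (b): Chen ∉ Governance.
Only one team left: Chen ∈ Research.
(c): Zubin ∉ Research.
Only one team left: Zubin ∈ Governance.
(a): Caro ∉ Governance.
Only one team left: Caro ∈ Research.
(e) (exactly one): Yara ∉ Research.
Only one team left: Yara ∈ Governance.
(d): Governance already has 2, so the rest are out.
Only one team left: Kiri ∈ Research.
Only one team left: Dax ∈ Research.
Only one team left: Quill ∈ Research.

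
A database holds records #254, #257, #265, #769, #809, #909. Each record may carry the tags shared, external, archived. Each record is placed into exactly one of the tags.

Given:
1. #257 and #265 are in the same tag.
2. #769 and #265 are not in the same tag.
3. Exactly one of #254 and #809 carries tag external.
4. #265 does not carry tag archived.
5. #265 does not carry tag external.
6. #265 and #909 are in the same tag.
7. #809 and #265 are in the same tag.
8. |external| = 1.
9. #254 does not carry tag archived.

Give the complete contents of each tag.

shared = {#257, #265, #809, #909}; external = {#254}; archived = {#769}

From (4): #265 ∉ archived.
From (5): #265 ∉ external.
From (9): #254 ∉ archived.
(1): #257 matches #265: #257 ∉ external.
(1): #257 matches #265: #257 ∉ archived.
(6): #909 matches #265: #909 ∉ external.
(6): #909 matches #265: #909 ∉ archived.
(7): #809 matches #265: #809 ∉ external.
(7): #809 matches #265: #809 ∉ archived.
Only one tag left: #257 ∈ shared.
Only one tag left: #265 ∈ shared.
Only one tag left: #769 ∈ archived.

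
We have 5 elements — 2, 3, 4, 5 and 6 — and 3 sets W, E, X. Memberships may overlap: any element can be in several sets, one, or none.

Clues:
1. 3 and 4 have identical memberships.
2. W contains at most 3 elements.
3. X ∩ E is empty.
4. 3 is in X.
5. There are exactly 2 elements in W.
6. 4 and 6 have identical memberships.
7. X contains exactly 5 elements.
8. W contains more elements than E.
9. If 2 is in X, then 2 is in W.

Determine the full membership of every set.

W = {2, 5}; E = {}; X = {2, 3, 4, 5, 6}

From (4): 3 ∈ X.
(1): 4 matches 3: 4 ∈ X.
(3) (disjoint): 3 ∉ E.
(3) (disjoint): 4 ∉ E.
(6): 6 matches 4: 6 ∉ E.
(6): 6 matches 4: 6 ∈ X.
(7): only 5 candidates remain for X, so all are in.
(9): 2 ∈ W.
(3) (disjoint): 2 ∉ E.
(3) (disjoint): 5 ∉ E.
Suppose 3 ∈ W: no assignment then satisfies all the clues, so 3 ∉ W.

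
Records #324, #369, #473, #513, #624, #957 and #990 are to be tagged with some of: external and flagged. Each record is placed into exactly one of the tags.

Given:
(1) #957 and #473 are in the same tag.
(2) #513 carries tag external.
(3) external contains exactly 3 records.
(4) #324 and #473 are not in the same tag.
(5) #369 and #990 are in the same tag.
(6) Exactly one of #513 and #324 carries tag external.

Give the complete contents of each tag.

external = {#473, #513, #957}; flagged = {#324, #369, #624, #990}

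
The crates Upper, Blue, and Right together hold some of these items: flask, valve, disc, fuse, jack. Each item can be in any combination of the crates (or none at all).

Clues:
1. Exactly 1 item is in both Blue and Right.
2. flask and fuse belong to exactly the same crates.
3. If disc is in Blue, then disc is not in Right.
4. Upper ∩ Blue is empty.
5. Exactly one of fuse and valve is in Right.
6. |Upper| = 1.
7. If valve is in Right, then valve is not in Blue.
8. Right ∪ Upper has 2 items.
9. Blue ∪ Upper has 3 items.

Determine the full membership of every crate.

Upper = {valve}; Blue = {disc, jack}; Right = {jack, valve}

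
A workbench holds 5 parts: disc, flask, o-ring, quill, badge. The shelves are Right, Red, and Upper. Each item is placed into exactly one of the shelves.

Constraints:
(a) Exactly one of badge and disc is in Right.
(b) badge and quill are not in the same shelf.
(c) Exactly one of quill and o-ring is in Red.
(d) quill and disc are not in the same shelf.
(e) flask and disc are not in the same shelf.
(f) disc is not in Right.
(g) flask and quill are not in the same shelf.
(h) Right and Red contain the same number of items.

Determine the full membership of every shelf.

From (f): disc ∉ Right.
(a) (exactly one): badge ∈ Right.
(b): quill ∉ Right.
Suppose disc ∉ Red: no assignment then satisfies all the clues, so disc ∈ Red.

Right = {badge, flask}; Red = {disc, o-ring}; Upper = {quill}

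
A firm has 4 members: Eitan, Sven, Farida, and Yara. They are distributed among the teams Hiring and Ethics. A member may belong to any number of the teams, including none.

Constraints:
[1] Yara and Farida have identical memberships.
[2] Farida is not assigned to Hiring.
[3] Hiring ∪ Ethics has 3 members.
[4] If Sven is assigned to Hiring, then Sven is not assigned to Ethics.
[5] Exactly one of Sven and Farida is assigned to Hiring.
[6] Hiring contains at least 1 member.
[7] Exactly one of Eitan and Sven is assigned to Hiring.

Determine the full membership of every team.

Hiring = {Sven}; Ethics = {Farida, Yara}

From (2): Farida ∉ Hiring.
(1): Yara matches Farida: Yara ∉ Hiring.
(5) (exactly one): Sven ∈ Hiring.
(7) (exactly one): Eitan ∉ Hiring.
(4): Sven ∉ Ethics.
Suppose Eitan ∈ Ethics: no assignment then satisfies all the clues, so Eitan ∉ Ethics.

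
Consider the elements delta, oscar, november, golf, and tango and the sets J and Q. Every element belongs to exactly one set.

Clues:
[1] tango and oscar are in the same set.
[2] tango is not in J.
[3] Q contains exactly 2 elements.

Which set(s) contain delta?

From (2): tango ∉ J.
(1): oscar matches tango: oscar ∉ J.
Only one set left: oscar ∈ Q.
Only one set left: tango ∈ Q.
(3): Q already has 2, so the rest are out.
Only one set left: delta ∈ J.
Only one set left: november ∈ J.
Only one set left: golf ∈ J.

delta: J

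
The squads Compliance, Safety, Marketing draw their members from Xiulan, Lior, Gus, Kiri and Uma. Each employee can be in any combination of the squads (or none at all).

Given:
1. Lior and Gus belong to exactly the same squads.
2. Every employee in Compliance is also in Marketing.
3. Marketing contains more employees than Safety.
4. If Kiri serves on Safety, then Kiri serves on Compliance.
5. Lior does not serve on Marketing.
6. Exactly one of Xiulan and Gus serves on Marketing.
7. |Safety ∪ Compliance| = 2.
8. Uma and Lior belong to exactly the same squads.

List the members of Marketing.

From (5): Lior ∉ Marketing.
(1): Gus matches Lior: Gus ∉ Marketing.
(2) contrapositive: Lior ∉ Compliance.
(2) contrapositive: Gus ∉ Compliance.
(6) (exactly one): Xiulan ∈ Marketing.
(8): Uma matches Lior: Uma ∉ Compliance.
(8): Uma matches Lior: Uma ∉ Marketing.
Suppose Kiri ∉ Marketing: no assignment then satisfies all the clues, so Kiri ∈ Marketing.

Marketing = {Kiri, Xiulan}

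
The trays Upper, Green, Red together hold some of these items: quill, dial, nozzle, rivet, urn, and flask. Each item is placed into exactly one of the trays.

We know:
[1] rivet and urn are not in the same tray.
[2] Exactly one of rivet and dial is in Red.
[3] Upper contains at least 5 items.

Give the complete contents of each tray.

Upper = {dial, flask, nozzle, quill, urn}; Green = {}; Red = {rivet}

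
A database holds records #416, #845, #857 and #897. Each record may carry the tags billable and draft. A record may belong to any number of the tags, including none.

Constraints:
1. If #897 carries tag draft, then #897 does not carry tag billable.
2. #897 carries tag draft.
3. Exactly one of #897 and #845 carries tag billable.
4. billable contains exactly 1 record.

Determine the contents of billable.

billable = {#845}

From (2): #897 ∈ draft.
(1): #897 ∉ billable.
(3) (exactly one): #845 ∈ billable.
(4): billable already has 1, so the rest are out.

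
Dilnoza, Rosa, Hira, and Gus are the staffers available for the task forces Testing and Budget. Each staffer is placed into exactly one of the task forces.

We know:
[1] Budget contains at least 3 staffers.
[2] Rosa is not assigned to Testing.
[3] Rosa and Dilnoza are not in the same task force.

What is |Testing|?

1

From (2): Rosa ∉ Testing.
Only one task force left: Rosa ∈ Budget.
(3): Dilnoza ∉ Budget.
Only one task force left: Dilnoza ∈ Testing.
(1): only 3 candidates remain for Budget, so all are in.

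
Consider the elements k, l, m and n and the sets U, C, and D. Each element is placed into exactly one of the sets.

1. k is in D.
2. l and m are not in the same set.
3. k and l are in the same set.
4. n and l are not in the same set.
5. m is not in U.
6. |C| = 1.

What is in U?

From (1): k ∈ D.
From (5): m ∉ U.
(3): l matches k: l ∉ U.
(3): l matches k: l ∉ C.
(3): l matches k: l ∈ D.
(4): n ∉ D.
(2): m ∉ D.
Only one set left: m ∈ C.
(6): C already has 1, so the rest are out.
Only one set left: n ∈ U.

U = {n}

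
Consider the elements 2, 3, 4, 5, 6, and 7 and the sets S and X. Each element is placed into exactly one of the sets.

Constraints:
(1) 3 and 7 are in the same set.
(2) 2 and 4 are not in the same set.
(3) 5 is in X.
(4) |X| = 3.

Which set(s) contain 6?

6: X

From (3): 5 ∈ X.
Suppose 6 ∈ S: no assignment then satisfies all the clues, so 6 ∉ S.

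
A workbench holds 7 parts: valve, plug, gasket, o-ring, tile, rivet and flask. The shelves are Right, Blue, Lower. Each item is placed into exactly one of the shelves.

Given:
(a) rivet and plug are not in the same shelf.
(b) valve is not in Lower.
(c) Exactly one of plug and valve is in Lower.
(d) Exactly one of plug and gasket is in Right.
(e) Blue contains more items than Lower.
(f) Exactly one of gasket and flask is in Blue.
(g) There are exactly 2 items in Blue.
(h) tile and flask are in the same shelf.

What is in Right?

From (b): valve ∉ Lower.
(c) (exactly one): plug ∈ Lower.
(d) (exactly one): gasket ∈ Right.
(f) (exactly one): flask ∈ Blue.
(h): tile matches flask: tile ∉ Right.
(h): tile matches flask: tile ∈ Blue.
(a): rivet ∉ Lower.
(g): Blue already has 2, so the rest are out.
Only one shelf left: valve ∈ Right.
Only one shelf left: rivet ∈ Right.
Suppose o-ring ∉ Right: no assignment then satisfies all the clues, so o-ring ∈ Right.

Right = {gasket, o-ring, rivet, valve}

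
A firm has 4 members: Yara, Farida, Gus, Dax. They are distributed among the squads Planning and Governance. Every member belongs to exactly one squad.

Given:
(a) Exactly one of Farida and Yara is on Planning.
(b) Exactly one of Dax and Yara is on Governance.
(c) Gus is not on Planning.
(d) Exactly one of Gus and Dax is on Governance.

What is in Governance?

Governance = {Gus, Yara}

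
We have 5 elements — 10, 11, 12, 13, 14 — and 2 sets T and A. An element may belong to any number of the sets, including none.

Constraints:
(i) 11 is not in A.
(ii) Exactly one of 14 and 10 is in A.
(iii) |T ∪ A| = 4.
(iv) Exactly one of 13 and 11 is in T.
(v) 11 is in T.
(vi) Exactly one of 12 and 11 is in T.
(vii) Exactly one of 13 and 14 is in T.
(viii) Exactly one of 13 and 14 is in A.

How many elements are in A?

2

From (i): 11 ∉ A.
From (v): 11 ∈ T.
(iv) (exactly one): 13 ∉ T.
(vi) (exactly one): 12 ∉ T.
(vii) (exactly one): 14 ∈ T.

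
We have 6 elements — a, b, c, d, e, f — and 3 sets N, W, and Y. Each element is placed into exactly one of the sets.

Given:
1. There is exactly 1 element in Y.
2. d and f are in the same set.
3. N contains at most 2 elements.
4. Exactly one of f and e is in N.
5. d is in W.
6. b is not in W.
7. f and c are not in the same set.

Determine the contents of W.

W = {a, d, f}

From (5): d ∈ W.
From (6): b ∉ W.
(2): f matches d: f ∉ N.
(2): f matches d: f ∈ W.
(4) (exactly one): e ∈ N.
(7): c ∉ W.
Suppose a ∉ W: no assignment then satisfies all the clues, so a ∈ W.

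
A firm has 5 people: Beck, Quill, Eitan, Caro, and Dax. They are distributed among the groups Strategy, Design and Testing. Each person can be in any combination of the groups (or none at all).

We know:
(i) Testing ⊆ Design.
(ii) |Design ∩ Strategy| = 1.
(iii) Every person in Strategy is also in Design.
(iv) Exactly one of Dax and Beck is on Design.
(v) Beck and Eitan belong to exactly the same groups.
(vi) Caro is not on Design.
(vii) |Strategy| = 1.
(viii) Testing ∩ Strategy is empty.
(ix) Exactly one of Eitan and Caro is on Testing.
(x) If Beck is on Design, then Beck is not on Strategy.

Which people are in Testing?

From (vi): Caro ∉ Design.
(i) contrapositive: Caro ∉ Testing.
(iii) contrapositive: Caro ∉ Strategy.
(ix) (exactly one): Eitan ∈ Testing.
(i) with Eitan ∈ Testing: Eitan ∈ Design.
(v): Beck matches Eitan: Beck ∈ Design.
(v): Beck matches Eitan: Beck ∈ Testing.
(viii) (disjoint): Beck ∉ Strategy.
(viii) (disjoint): Eitan ∉ Strategy.
(iv) (exactly one): Dax ∉ Design.
(i) contrapositive: Dax ∉ Testing.
(iii) with Quill ∈ Strategy: Quill ∈ Design.

Testing = {Beck, Eitan}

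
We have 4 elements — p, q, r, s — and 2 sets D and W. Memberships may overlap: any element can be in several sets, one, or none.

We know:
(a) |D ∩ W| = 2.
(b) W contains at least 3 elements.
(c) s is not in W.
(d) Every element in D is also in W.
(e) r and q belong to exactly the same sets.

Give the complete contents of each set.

From (c): s ∉ W.
(b): only 3 candidates remain for W, so all are in.
(d) contrapositive: s ∉ D.
Suppose p ∈ D: no assignment then satisfies all the clues, so p ∉ D.

D = {q, r}; W = {p, q, r}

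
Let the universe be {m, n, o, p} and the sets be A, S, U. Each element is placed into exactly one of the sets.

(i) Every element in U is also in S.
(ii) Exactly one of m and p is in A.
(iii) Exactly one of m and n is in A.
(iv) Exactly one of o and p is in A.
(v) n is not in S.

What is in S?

From (v): n ∉ S.
(i) contrapositive: n ∉ U.
Only one set left: n ∈ A.
(iii) (exactly one): m ∉ A.
(ii) (exactly one): p ∈ A.
(iv) (exactly one): o ∉ A.
Suppose m ∉ S: no assignment then satisfies all the clues, so m ∈ S.

S = {m, o}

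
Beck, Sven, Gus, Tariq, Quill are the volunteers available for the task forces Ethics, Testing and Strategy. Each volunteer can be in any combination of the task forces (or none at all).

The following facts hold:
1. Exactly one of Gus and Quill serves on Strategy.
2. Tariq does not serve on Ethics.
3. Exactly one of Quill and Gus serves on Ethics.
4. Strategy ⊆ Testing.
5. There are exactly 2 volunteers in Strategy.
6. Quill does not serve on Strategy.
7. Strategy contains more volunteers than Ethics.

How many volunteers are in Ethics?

1

From (2): Tariq ∉ Ethics.
From (6): Quill ∉ Strategy.
(1) (exactly one): Gus ∈ Strategy.
(4) with Gus ∈ Strategy: Gus ∈ Testing.
Suppose Beck ∈ Ethics: no assignment then satisfies all the clues, so Beck ∉ Ethics.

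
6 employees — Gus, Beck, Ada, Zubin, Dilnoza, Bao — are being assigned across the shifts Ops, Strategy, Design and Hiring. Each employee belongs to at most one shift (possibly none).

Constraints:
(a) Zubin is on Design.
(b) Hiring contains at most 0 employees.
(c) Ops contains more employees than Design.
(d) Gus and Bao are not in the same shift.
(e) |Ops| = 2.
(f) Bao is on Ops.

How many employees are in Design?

From (a): Zubin ∈ Design.
From (f): Bao ∈ Ops.
(b): Hiring already has 0, so the rest are out.
(d): Gus ∉ Ops.
Suppose Gus ∈ Design: no assignment then satisfies all the clues, so Gus ∉ Design.

1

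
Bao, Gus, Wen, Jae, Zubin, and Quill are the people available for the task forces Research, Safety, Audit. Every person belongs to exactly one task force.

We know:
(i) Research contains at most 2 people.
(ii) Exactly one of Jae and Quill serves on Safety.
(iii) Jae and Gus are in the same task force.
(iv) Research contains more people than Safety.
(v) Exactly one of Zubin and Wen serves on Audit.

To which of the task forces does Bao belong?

Bao: Research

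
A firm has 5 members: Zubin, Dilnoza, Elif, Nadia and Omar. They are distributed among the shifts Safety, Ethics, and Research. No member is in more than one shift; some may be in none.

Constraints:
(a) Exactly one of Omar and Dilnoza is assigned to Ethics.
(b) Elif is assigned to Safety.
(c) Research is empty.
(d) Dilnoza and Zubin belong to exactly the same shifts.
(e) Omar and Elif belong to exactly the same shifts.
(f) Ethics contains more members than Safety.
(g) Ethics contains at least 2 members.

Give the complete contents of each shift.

Safety = {Elif, Omar}; Ethics = {Dilnoza, Nadia, Zubin}; Research = {}

From (b): Elif ∈ Safety.
(c): Research already has 0, so the rest are out.
(e): Omar matches Elif: Omar ∈ Safety.
(a) (exactly one): Dilnoza ∈ Ethics.
(d): Zubin matches Dilnoza: Zubin ∉ Safety.
(d): Zubin matches Dilnoza: Zubin ∈ Ethics.
Suppose Nadia ∈ Safety: no assignment then satisfies all the clues, so Nadia ∉ Safety.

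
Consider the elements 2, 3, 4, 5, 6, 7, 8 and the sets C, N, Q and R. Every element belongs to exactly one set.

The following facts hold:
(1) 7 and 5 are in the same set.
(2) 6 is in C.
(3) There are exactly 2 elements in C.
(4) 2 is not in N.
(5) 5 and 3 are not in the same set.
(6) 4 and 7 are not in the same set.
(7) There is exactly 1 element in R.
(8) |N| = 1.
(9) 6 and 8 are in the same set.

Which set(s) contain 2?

From (2): 6 ∈ C.
From (4): 2 ∉ N.
(9): 8 matches 6: 8 ∈ C.
(3): C already has 2, so the rest are out.
Suppose 2 ∉ Q: no assignment then satisfies all the clues, so 2 ∈ Q.

2: Q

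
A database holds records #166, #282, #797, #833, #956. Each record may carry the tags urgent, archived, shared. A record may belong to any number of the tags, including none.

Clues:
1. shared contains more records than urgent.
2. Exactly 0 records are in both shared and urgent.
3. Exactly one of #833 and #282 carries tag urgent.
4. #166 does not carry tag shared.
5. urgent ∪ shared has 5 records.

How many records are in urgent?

2

From (4): #166 ∉ shared.
Suppose #166 ∉ urgent: no assignment then satisfies all the clues, so #166 ∈ urgent.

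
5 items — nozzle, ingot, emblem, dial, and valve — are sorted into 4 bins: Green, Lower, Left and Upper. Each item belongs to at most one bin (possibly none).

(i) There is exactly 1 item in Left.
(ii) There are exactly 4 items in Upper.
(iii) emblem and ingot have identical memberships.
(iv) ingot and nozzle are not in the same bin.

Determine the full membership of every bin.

Green = {}; Lower = {}; Left = {nozzle}; Upper = {dial, emblem, ingot, valve}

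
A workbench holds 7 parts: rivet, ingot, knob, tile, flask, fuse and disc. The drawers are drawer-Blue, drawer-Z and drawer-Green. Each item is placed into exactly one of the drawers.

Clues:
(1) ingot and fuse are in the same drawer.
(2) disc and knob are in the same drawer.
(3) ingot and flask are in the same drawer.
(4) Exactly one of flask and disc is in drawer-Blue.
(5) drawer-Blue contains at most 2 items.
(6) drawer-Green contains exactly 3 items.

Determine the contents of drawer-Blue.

drawer-Blue = {disc, knob}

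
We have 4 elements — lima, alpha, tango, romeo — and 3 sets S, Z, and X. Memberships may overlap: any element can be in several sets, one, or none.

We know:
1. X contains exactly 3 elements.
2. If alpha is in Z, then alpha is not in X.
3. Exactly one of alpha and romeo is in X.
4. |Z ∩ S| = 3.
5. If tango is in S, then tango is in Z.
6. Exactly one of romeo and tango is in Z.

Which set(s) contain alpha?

alpha: S, Z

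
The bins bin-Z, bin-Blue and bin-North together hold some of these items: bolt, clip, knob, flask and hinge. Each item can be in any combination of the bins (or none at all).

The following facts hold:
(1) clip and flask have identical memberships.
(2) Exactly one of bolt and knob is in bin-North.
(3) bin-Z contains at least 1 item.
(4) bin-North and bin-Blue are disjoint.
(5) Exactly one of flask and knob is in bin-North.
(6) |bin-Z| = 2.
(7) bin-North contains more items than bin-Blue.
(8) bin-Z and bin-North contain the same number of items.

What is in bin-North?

bin-North = {hinge, knob}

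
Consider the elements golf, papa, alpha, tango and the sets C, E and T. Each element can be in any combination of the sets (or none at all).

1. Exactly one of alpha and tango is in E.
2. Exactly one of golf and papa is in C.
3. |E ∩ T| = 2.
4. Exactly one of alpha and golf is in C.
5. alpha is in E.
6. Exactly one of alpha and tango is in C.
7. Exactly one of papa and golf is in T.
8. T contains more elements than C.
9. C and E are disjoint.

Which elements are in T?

T = {alpha, papa, tango}

From (5): alpha ∈ E.
(1) (exactly one): tango ∉ E.
(9) (disjoint): alpha ∉ C.
(4) (exactly one): golf ∈ C.
(6) (exactly one): tango ∈ C.
(9) (disjoint): golf ∉ E.
(2) (exactly one): papa ∉ C.
Suppose golf ∈ T: no assignment then satisfies all the clues, so golf ∉ T.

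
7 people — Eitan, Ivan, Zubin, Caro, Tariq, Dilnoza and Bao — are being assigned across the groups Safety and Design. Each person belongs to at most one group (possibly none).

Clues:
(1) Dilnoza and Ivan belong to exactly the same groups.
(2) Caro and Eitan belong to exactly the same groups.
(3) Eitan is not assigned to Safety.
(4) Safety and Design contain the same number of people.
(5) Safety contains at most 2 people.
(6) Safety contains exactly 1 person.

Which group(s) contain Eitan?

Eitan: none

From (3): Eitan ∉ Safety.
(2): Caro matches Eitan: Caro ∉ Safety.
Suppose Eitan ∈ Design: no assignment then satisfies all the clues, so Eitan ∉ Design.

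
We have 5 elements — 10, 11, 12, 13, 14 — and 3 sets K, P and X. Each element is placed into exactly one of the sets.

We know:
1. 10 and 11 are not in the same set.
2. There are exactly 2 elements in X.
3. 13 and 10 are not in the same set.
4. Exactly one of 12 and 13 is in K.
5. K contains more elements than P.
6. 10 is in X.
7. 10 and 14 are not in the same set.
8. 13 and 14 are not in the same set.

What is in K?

From (6): 10 ∈ X.
(1): 11 ∉ X.
(3): 13 ∉ X.
(7): 14 ∉ X.
(2): only 2 candidates remain for X, so all are in.
(4) (exactly one): 13 ∈ K.
(8): 14 ∉ K.
Only one set left: 14 ∈ P.
Suppose 11 ∉ K: no assignment then satisfies all the clues, so 11 ∈ K.

K = {11, 13}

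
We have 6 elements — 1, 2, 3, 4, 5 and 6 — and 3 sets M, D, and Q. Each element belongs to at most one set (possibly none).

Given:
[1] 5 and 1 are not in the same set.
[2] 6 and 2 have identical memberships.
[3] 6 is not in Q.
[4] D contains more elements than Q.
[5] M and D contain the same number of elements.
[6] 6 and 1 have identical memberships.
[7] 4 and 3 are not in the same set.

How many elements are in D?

1

From (3): 6 ∉ Q.
(2): 2 matches 6: 2 ∉ Q.
(6): 1 matches 6: 1 ∉ Q.
Suppose 1 ∈ M: no assignment then satisfies all the clues, so 1 ∉ M.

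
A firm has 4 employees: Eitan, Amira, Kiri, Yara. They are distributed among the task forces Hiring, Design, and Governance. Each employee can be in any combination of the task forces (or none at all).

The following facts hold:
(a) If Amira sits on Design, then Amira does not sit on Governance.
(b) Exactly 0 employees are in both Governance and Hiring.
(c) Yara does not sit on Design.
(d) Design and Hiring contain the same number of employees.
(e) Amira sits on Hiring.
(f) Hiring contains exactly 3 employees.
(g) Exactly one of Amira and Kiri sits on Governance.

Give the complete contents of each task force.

Hiring = {Amira, Eitan, Yara}; Design = {Amira, Eitan, Kiri}; Governance = {Kiri}

From (c): Yara ∉ Design.
From (e): Amira ∈ Hiring.
Suppose Eitan ∉ Hiring: no assignment then satisfies all the clues, so Eitan ∈ Hiring.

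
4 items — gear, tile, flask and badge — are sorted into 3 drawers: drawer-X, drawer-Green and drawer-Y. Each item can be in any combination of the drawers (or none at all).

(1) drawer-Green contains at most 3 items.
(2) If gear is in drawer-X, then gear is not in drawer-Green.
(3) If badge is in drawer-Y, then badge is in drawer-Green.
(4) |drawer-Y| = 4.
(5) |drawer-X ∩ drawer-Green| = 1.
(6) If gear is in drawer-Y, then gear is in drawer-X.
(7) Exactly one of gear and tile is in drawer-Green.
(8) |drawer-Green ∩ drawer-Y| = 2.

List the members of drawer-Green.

(4): only 4 candidates remain for drawer-Y, so all are in.
(6): gear ∈ drawer-X.
(2): gear ∉ drawer-Green.
(3): badge ∈ drawer-Green.
(7) (exactly one): tile ∈ drawer-Green.
Suppose flask ∈ drawer-Green: no assignment then satisfies all the clues, so flask ∉ drawer-Green.

drawer-Green = {badge, tile}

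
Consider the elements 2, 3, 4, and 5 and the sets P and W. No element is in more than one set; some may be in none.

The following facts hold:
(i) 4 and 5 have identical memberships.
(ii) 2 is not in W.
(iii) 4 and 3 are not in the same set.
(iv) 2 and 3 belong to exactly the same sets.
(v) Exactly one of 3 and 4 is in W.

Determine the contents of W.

From (ii): 2 ∉ W.
(iv): 3 matches 2: 3 ∉ W.
(v) (exactly one): 4 ∈ W.
(i): 5 matches 4: 5 ∉ P.
(i): 5 matches 4: 5 ∈ W.

W = {4, 5}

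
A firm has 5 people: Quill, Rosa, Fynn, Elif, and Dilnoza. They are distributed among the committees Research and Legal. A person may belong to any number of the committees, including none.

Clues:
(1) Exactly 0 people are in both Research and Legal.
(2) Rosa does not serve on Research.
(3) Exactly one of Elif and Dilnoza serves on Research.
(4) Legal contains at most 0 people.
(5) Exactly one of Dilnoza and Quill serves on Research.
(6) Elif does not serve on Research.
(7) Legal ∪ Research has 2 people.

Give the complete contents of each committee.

From (2): Rosa ∉ Research.
From (6): Elif ∉ Research.
(3) (exactly one): Dilnoza ∈ Research.
(4): Legal already has 0, so the rest are out.
(5) (exactly one): Quill ∉ Research.
Suppose Fynn ∉ Research: no assignment then satisfies all the clues, so Fynn ∈ Research.

Research = {Dilnoza, Fynn}; Legal = {}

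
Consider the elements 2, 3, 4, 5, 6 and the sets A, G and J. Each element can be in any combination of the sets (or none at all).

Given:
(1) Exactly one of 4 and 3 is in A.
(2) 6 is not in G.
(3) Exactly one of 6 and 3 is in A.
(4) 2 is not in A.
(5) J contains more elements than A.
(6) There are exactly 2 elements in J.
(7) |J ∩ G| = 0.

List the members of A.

A = {3}

From (2): 6 ∉ G.
From (4): 2 ∉ A.
Suppose 3 ∉ A: no assignment then satisfies all the clues, so 3 ∈ A.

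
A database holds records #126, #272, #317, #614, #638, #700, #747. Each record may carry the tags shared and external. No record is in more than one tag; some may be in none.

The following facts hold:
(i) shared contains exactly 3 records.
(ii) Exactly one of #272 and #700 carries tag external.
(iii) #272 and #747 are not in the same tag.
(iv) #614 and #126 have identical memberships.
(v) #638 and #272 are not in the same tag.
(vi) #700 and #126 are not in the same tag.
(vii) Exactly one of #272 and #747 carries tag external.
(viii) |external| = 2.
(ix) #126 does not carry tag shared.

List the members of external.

external = {#272, #317}

From (ix): #126 ∉ shared.
(iv): #614 matches #126: #614 ∉ shared.
Suppose #126 ∈ external: no assignment then satisfies all the clues, so #126 ∉ external.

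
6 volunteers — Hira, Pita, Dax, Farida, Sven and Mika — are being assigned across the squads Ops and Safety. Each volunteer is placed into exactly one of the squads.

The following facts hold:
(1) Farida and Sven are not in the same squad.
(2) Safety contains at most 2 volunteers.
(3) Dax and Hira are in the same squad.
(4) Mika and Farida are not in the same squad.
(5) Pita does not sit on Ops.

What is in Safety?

Safety = {Farida, Pita}

From (5): Pita ∉ Ops.
Only one squad left: Pita ∈ Safety.
Suppose Hira ∈ Safety: no assignment then satisfies all the clues, so Hira ∉ Safety.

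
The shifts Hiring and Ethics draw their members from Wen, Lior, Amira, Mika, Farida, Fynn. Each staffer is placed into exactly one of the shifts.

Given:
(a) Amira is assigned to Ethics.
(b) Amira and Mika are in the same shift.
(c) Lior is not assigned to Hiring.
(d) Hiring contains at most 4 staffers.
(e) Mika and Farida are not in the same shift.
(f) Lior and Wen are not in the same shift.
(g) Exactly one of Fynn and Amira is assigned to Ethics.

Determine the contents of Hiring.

Hiring = {Farida, Fynn, Wen}

From (a): Amira ∈ Ethics.
From (c): Lior ∉ Hiring.
(b): Mika matches Amira: Mika ∉ Hiring.
(b): Mika matches Amira: Mika ∈ Ethics.
(e): Farida ∉ Ethics.
(g) (exactly one): Fynn ∉ Ethics.
Only one shift left: Lior ∈ Ethics.
Only one shift left: Farida ∈ Hiring.
Only one shift left: Fynn ∈ Hiring.
(f): Wen ∉ Ethics.
Only one shift left: Wen ∈ Hiring.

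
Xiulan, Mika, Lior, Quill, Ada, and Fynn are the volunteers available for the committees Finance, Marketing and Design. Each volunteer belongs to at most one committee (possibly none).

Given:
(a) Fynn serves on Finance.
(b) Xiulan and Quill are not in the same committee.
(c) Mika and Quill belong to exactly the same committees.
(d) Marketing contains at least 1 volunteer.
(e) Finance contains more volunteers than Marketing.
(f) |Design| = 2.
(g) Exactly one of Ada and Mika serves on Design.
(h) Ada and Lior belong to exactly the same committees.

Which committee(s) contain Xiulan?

From (a): Fynn ∈ Finance.
Suppose Xiulan ∈ Finance: no assignment then satisfies all the clues, so Xiulan ∉ Finance.

Xiulan: Marketing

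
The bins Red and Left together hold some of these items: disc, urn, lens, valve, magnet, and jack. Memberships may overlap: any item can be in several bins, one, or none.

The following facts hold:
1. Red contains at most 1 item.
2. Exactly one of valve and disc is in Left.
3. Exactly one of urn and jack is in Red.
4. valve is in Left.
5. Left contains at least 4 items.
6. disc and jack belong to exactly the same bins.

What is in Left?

Left = {lens, magnet, urn, valve}

From (4): valve ∈ Left.
(2) (exactly one): disc ∉ Left.
(6): jack matches disc: jack ∉ Left.
(5): only 4 candidates remain for Left, so all are in.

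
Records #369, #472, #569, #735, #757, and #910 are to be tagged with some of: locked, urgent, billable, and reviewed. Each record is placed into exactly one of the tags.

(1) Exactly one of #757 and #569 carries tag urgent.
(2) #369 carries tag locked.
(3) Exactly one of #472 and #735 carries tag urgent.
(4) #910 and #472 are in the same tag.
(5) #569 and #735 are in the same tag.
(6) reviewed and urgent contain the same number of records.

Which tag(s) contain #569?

#569: urgent

From (2): #369 ∈ locked.
Suppose #569 ∈ locked: no assignment then satisfies all the clues, so #569 ∉ locked.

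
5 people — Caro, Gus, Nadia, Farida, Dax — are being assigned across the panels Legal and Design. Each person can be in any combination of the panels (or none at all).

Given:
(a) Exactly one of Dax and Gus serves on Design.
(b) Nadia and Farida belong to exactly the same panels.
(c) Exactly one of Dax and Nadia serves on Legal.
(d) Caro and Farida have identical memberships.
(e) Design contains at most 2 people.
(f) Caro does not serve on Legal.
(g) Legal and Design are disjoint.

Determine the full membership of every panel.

Legal = {Dax}; Design = {Gus}

From (f): Caro ∉ Legal.
(d): Farida matches Caro: Farida ∉ Legal.
(b): Nadia matches Farida: Nadia ∉ Legal.
(c) (exactly one): Dax ∈ Legal.
(g) (disjoint): Dax ∉ Design.
(a) (exactly one): Gus ∈ Design.
(g) (disjoint): Gus ∉ Legal.
Suppose Caro ∈ Design: no assignment then satisfies all the clues, so Caro ∉ Design.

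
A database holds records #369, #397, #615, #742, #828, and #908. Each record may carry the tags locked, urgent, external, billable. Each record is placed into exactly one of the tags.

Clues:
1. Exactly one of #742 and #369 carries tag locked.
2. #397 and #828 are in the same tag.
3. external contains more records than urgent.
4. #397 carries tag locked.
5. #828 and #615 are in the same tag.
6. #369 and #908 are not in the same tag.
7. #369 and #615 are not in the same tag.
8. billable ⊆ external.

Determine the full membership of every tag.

locked = {#397, #615, #742, #828, #908}; urgent = {}; external = {#369}; billable = {}

From (4): #397 ∈ locked.
(2): #828 matches #397: #828 ∈ locked.
(5): #615 matches #828: #615 ∈ locked.
(7): #369 ∉ locked.
(1) (exactly one): #742 ∈ locked.
Suppose #369 ∈ urgent: no assignment then satisfies all the clues, so #369 ∉ urgent.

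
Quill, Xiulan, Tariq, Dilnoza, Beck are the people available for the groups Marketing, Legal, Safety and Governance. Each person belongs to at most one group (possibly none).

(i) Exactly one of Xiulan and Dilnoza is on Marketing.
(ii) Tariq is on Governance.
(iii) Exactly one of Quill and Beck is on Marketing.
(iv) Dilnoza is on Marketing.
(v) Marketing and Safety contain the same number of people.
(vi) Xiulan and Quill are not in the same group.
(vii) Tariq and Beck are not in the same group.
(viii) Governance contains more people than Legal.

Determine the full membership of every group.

Marketing = {Dilnoza, Quill}; Legal = {}; Safety = {Beck, Xiulan}; Governance = {Tariq}

From (ii): Tariq ∈ Governance.
From (iv): Dilnoza ∈ Marketing.
(i) (exactly one): Xiulan ∉ Marketing.
(vii): Beck ∉ Governance.
Suppose Quill ∉ Marketing: no assignment then satisfies all the clues, so Quill ∈ Marketing.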